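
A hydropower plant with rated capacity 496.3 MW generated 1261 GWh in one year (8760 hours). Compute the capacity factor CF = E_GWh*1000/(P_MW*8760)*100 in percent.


CF = 1261 * 1000 / (496.3 * 8760) * 100 = 29.0046 %


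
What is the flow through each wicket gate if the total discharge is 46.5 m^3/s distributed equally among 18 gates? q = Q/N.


q = 46.5 / 18 = 2.5833 m^3/s


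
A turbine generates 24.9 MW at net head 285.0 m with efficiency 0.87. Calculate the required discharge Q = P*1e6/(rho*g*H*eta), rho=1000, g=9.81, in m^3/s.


Q = 24.9 * 1e6 / (1000 * 9.81 * 285.0 * 0.87) = 10.2368 m^3/s


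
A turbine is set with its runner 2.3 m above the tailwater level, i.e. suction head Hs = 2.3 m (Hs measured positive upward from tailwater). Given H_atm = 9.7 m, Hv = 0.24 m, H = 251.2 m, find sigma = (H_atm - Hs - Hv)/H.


sigma = (9.7 - 2.3 - 0.24) / 251.2 = 0.0285


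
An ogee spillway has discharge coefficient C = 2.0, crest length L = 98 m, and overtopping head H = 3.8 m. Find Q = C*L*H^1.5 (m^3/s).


Q = 2.0 * 98 * 3.8^1.5 = 1451.8825 m^3/s


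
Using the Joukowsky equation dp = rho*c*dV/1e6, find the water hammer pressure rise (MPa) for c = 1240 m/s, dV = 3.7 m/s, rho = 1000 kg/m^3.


dp = 1000 * 1240 * 3.7 / 1e6 = 4.5880 MPa


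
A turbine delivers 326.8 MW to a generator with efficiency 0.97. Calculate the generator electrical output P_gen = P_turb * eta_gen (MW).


P_gen = 326.8 * 0.97 = 316.9960 MW


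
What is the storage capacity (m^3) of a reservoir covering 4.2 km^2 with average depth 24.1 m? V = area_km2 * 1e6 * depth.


V = 4.2 * 1e6 * 24.1 = 1.0122e+08 m^3


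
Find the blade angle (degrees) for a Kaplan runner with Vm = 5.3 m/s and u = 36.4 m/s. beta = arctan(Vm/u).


beta = arctan(5.3 / 36.4) = 8.2843 degrees


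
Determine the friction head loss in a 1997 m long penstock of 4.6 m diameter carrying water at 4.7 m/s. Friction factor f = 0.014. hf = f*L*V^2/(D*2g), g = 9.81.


hf = 0.014 * 1997 * 4.7^2 / (4.6 * 2 * 9.81) = 6.8430 m


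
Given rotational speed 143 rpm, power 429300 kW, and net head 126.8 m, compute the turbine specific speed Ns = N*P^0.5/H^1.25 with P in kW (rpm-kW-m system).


Ns = 143 * 429300^0.5 / 126.8^1.25 = 220.2001


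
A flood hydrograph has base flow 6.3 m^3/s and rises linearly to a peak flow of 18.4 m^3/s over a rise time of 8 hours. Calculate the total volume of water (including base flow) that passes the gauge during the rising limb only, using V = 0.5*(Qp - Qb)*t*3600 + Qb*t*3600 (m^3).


V = 0.5*(18.4 - 6.3)*8*3600 + 6.3*8*3600 = 355680.0000 m^3


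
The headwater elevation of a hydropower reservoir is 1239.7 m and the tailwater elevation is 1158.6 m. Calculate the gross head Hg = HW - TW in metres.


Hg = 1239.7 - 1158.6 = 81.1000 m


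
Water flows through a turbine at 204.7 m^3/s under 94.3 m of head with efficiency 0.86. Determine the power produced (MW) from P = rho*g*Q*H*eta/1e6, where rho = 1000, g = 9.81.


P = 1000 * 9.81 * 204.7 * 94.3 * 0.86 / 1e6 = 162.8535 MW


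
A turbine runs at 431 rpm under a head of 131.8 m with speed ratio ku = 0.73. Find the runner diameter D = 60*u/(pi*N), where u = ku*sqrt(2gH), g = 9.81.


u = 0.73 * sqrt(2*9.81*131.8) = 37.1219 m/s
D = 60 * 37.1219 / (pi * 431) = 1.6450 m


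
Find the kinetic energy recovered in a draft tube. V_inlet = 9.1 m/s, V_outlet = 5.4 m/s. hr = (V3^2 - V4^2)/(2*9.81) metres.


hr = (9.1^2 - 5.4^2) / (2*9.81) = 2.7345 m


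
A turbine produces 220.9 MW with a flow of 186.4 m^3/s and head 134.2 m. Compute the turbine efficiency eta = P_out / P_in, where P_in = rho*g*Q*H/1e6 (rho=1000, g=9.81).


P_in = 1000 * 9.81 * 186.4 * 134.2 / 1e6 = 245.3960 MW
eta = 220.9 / 245.3960 = 0.9002


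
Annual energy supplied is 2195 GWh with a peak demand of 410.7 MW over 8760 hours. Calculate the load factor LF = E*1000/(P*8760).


LF = 2195 * 1000 / (410.7 * 8760) = 0.6101


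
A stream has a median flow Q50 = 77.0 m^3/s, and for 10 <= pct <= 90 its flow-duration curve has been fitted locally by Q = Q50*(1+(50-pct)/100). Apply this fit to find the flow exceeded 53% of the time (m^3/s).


Q = 77.0 * (1 + (50 - 53)/100) = 74.6900 m^3/s


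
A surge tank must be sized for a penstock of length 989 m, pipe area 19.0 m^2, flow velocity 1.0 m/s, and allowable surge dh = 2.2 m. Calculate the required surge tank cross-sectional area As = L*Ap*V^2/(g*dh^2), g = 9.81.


As = 989 * 19.0 * 1.0^2 / (9.81 * 2.2^2) = 395.7633 m^2


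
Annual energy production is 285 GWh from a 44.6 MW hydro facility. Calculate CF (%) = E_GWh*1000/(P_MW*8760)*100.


CF = 285 * 1000 / (44.6 * 8760) * 100 = 72.9467 %


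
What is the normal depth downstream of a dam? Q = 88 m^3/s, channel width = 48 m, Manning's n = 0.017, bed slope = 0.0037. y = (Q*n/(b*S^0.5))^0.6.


y = (88 * 0.017 / (48 * 0.0037^0.5))^0.6 = 0.6695 m


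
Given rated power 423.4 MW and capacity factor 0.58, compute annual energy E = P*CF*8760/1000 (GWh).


E = 423.4 * 0.58 * 8760 / 1000 = 2151.2107 GWh


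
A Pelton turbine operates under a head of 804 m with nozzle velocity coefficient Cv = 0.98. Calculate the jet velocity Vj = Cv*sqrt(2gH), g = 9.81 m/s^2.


Vj = 0.98 * sqrt(2*9.81*804) = 123.0846 m/s


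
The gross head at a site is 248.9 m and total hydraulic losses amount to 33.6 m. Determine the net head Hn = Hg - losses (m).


Hn = 248.9 - 33.6 = 215.3000 m


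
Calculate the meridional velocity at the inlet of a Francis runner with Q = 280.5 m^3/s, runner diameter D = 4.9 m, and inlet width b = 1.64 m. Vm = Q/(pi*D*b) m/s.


Vm = 280.5 / (pi * 4.9 * 1.64) = 11.1107 m/s


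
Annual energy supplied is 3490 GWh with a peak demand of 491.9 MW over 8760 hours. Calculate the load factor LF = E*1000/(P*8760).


LF = 3490 * 1000 / (491.9 * 8760) = 0.8099


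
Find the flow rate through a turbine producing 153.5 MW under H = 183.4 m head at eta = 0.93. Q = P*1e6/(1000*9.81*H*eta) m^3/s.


Q = 153.5 * 1e6 / (1000 * 9.81 * 183.4 * 0.93) = 91.7397 m^3/s


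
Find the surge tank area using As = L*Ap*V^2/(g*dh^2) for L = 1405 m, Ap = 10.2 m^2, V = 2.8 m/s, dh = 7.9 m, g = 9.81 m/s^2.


As = 1405 * 10.2 * 2.8^2 / (9.81 * 7.9^2) = 183.5141 m^2


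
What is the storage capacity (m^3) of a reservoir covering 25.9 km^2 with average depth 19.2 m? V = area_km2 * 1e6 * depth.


V = 25.9 * 1e6 * 19.2 = 4.9728e+08 m^3


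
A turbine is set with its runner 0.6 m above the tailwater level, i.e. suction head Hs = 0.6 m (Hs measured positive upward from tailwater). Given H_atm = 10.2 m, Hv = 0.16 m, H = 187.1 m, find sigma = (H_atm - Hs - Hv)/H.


sigma = (10.2 - 0.6 - 0.16) / 187.1 = 0.0505


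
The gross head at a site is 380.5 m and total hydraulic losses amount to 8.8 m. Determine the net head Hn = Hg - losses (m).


Hn = 380.5 - 8.8 = 371.7000 m


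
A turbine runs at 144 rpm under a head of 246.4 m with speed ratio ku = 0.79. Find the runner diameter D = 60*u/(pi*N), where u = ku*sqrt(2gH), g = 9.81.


u = 0.79 * sqrt(2*9.81*246.4) = 54.9284 m/s
D = 60 * 54.9284 / (pi * 144) = 7.2851 m


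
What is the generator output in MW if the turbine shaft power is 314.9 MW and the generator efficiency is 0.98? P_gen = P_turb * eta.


P_gen = 314.9 * 0.98 = 308.6020 MW


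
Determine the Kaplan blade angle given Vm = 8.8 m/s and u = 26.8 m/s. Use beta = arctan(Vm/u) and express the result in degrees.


beta = arctan(8.8 / 26.8) = 18.1780 degrees


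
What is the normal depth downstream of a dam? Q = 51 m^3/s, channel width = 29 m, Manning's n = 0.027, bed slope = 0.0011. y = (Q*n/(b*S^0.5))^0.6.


y = (51 * 0.027 / (29 * 0.0011^0.5))^0.6 = 1.2402 m


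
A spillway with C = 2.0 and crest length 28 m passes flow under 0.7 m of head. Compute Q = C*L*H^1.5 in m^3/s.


Q = 2.0 * 28 * 0.7^1.5 = 32.7971 m^3/s


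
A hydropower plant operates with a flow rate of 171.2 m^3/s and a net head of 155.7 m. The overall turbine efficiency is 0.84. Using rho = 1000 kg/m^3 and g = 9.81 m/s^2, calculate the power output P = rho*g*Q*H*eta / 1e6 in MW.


P = 1000 * 9.81 * 171.2 * 155.7 * 0.84 / 1e6 = 219.6548 MW


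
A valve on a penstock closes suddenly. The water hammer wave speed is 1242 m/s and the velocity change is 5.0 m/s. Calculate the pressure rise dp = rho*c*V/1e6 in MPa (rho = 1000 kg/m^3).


dp = 1000 * 1242 * 5.0 / 1e6 = 6.2100 MPa


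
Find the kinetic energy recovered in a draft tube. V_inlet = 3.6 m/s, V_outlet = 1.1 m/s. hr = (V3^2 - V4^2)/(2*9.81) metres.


hr = (3.6^2 - 1.1^2) / (2*9.81) = 0.5989 m


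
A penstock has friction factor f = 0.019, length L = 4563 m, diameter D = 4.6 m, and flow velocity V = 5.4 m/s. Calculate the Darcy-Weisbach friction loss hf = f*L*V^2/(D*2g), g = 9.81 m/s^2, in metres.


hf = 0.019 * 4563 * 5.4^2 / (4.6 * 2 * 9.81) = 28.0114 m


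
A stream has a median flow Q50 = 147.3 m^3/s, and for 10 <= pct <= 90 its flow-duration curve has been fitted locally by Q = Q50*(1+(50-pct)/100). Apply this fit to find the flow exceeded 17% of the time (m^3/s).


Q = 147.3 * (1 + (50 - 17)/100) = 195.9090 m^3/s


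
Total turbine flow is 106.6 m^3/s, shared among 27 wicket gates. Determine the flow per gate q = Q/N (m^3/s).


q = 106.6 / 27 = 3.9481 m^3/s


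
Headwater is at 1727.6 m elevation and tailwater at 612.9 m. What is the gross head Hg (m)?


Hg = 1727.6 - 612.9 = 1114.7000 m


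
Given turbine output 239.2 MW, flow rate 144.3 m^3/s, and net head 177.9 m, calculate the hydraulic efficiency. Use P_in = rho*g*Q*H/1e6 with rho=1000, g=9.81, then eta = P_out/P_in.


P_in = 1000 * 9.81 * 144.3 * 177.9 / 1e6 = 251.8322 MW
eta = 239.2 / 251.8322 = 0.9498


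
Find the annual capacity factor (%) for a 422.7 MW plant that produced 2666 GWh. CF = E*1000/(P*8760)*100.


CF = 2666 * 1000 / (422.7 * 8760) * 100 = 71.9986 %


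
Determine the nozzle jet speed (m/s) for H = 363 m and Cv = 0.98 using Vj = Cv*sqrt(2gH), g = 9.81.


Vj = 0.98 * sqrt(2*9.81*363) = 82.7045 m/s


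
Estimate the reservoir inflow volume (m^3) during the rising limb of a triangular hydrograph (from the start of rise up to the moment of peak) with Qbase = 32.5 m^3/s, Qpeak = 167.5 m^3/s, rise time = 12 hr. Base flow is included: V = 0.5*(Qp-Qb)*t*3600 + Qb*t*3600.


V = 0.5*(167.5 - 32.5)*12*3600 + 32.5*12*3600 = 4.3200e+06 m^3


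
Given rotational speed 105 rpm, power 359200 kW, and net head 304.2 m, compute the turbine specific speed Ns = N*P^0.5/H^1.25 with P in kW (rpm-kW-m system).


Ns = 105 * 359200^0.5 / 304.2^1.25 = 49.5346


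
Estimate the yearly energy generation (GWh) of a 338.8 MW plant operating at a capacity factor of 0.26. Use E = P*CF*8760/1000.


E = 338.8 * 0.26 * 8760 / 1000 = 771.6509 GWh


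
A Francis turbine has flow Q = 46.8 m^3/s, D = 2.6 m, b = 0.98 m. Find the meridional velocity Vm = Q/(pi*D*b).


Vm = 46.8 / (pi * 2.6 * 0.98) = 5.8465 m/s


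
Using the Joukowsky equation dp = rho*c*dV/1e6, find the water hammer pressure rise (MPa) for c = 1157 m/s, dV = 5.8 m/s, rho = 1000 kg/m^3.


dp = 1000 * 1157 * 5.8 / 1e6 = 6.7106 MPa


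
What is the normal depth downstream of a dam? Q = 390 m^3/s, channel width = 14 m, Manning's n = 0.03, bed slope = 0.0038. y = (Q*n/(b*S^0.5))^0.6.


y = (390 * 0.03 / (14 * 0.0038^0.5))^0.6 = 4.7786 m


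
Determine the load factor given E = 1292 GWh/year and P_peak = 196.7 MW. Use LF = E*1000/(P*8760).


LF = 1292 * 1000 / (196.7 * 8760) = 0.7498


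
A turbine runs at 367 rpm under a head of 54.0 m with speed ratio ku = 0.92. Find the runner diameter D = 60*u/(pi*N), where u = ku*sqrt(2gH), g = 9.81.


u = 0.92 * sqrt(2*9.81*54.0) = 29.9457 m/s
D = 60 * 29.9457 / (pi * 367) = 1.5584 m


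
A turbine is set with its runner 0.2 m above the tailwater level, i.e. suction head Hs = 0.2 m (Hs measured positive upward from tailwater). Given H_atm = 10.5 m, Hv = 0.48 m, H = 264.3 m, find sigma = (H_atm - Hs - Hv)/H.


sigma = (10.5 - 0.2 - 0.48) / 264.3 = 0.0372


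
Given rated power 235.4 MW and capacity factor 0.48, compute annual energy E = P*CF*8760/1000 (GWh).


E = 235.4 * 0.48 * 8760 / 1000 = 989.8099 GWh


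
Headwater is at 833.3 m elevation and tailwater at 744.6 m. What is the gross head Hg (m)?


Hg = 833.3 - 744.6 = 88.7000 m


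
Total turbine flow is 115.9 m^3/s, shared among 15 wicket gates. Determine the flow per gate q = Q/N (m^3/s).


q = 115.9 / 15 = 7.7267 m^3/s


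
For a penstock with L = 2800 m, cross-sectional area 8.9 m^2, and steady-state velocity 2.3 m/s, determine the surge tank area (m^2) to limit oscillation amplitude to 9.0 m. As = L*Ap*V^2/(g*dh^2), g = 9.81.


As = 2800 * 8.9 * 2.3^2 / (9.81 * 9.0^2) = 165.9013 m^2


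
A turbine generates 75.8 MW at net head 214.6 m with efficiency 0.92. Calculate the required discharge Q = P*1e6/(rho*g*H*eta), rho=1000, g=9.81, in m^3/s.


Q = 75.8 * 1e6 / (1000 * 9.81 * 214.6 * 0.92) = 39.1366 m^3/s


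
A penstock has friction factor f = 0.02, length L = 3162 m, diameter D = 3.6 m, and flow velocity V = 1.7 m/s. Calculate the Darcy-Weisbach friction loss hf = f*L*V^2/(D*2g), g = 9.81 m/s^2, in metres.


hf = 0.02 * 3162 * 1.7^2 / (3.6 * 2 * 9.81) = 2.5875 m


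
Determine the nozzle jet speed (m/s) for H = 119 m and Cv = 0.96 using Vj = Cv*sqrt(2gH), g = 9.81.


Vj = 0.96 * sqrt(2*9.81*119) = 46.3868 m/s


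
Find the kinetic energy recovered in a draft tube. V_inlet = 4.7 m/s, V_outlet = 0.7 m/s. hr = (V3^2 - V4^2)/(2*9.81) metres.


hr = (4.7^2 - 0.7^2) / (2*9.81) = 1.1009 m


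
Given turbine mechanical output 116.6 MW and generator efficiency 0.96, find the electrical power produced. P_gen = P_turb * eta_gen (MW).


P_gen = 116.6 * 0.96 = 111.9360 MW


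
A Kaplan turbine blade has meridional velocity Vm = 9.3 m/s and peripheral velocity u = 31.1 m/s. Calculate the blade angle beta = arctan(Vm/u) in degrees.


beta = arctan(9.3 / 31.1) = 16.6485 degrees


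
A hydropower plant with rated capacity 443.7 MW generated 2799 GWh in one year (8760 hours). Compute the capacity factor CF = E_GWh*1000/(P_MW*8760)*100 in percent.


CF = 2799 * 1000 / (443.7 * 8760) * 100 = 72.0127 %


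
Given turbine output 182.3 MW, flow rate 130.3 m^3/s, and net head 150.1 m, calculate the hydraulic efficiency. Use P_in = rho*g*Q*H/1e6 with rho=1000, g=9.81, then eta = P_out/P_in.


P_in = 1000 * 9.81 * 130.3 * 150.1 / 1e6 = 191.8643 MW
eta = 182.3 / 191.8643 = 0.9502


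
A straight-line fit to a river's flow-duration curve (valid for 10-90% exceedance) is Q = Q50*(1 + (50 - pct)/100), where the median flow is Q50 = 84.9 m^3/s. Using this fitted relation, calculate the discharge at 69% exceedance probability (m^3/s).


Q = 84.9 * (1 + (50 - 69)/100) = 68.7690 m^3/s


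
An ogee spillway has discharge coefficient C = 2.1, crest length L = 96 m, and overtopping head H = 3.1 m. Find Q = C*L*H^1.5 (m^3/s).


Q = 2.1 * 96 * 3.1^1.5 = 1100.3556 m^3/s


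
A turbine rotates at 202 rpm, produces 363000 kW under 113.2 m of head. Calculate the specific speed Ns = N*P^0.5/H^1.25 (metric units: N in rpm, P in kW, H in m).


Ns = 202 * 363000^0.5 / 113.2^1.25 = 329.6072


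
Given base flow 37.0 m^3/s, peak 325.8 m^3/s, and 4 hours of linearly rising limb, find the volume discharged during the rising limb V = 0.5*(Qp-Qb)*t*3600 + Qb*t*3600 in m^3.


V = 0.5*(325.8 - 37.0)*4*3600 + 37.0*4*3600 = 2.6122e+06 m^3


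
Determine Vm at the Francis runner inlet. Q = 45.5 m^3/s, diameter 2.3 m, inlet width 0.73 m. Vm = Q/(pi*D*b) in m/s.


Vm = 45.5 / (pi * 2.3 * 0.73) = 8.6260 m/s


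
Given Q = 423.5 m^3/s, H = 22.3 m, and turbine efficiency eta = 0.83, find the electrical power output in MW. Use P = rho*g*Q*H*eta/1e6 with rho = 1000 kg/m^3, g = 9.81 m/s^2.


P = 1000 * 9.81 * 423.5 * 22.3 * 0.83 / 1e6 = 76.8963 MW


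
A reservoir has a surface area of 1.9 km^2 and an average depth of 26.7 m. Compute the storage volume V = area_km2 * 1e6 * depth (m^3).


V = 1.9 * 1e6 * 26.7 = 5.0730e+07 m^3


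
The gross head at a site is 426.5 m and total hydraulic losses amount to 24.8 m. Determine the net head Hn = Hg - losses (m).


Hn = 426.5 - 24.8 = 401.7000 m


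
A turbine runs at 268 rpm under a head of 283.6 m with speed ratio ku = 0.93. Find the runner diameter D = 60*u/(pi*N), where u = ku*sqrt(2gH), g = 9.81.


u = 0.93 * sqrt(2*9.81*283.6) = 69.3722 m/s
D = 60 * 69.3722 / (pi * 268) = 4.9437 m


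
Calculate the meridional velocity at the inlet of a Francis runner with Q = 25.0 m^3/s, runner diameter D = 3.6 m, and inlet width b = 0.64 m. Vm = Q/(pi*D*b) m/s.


Vm = 25.0 / (pi * 3.6 * 0.64) = 3.4539 m/s


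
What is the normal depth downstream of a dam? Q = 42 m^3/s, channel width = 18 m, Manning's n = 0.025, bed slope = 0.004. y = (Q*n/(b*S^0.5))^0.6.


y = (42 * 0.025 / (18 * 0.004^0.5))^0.6 = 0.9526 m


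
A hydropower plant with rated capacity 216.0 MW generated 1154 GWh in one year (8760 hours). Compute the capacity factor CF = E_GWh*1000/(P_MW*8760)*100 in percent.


CF = 1154 * 1000 / (216.0 * 8760) * 100 = 60.9885 %


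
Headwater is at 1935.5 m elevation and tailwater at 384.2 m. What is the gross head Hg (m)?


Hg = 1935.5 - 384.2 = 1551.3000 m


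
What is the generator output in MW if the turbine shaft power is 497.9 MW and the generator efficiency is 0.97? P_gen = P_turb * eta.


P_gen = 497.9 * 0.97 = 482.9630 MW


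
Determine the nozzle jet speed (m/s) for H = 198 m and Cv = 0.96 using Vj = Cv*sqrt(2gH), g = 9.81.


Vj = 0.96 * sqrt(2*9.81*198) = 59.8347 m/s


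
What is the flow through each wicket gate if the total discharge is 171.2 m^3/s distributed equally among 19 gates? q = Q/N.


q = 171.2 / 19 = 9.0105 m^3/s


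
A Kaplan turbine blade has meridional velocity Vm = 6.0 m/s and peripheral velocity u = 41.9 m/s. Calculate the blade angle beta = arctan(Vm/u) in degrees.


beta = arctan(6.0 / 41.9) = 8.1492 degrees


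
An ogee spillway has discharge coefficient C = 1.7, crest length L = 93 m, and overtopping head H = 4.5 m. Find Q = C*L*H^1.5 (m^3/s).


Q = 1.7 * 93 * 4.5^1.5 = 1509.2134 m^3/s


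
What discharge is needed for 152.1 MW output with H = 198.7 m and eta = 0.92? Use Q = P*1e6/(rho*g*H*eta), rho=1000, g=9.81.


Q = 152.1 * 1e6 / (1000 * 9.81 * 198.7 * 0.92) = 84.8154 m^3/s


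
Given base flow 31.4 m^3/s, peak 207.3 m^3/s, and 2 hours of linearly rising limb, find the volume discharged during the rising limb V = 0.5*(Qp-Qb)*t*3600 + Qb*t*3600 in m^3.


V = 0.5*(207.3 - 31.4)*2*3600 + 31.4*2*3600 = 859320.0000 m^3


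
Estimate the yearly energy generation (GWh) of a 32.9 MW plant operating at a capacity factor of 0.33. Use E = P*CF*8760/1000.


E = 32.9 * 0.33 * 8760 / 1000 = 95.1073 GWh


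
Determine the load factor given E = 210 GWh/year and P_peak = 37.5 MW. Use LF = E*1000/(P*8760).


LF = 210 * 1000 / (37.5 * 8760) = 0.6393


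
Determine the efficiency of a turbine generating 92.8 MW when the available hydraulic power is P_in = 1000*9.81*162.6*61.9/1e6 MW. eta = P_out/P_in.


P_in = 1000 * 9.81 * 162.6 * 61.9 / 1e6 = 98.7371 MW
eta = 92.8 / 98.7371 = 0.9399


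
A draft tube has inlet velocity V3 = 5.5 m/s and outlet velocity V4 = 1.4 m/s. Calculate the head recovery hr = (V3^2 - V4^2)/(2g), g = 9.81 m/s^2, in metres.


hr = (5.5^2 - 1.4^2) / (2*9.81) = 1.4419 m


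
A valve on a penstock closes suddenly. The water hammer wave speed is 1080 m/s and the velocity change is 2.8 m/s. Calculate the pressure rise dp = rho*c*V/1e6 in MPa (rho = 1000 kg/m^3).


dp = 1000 * 1080 * 2.8 / 1e6 = 3.0240 MPa


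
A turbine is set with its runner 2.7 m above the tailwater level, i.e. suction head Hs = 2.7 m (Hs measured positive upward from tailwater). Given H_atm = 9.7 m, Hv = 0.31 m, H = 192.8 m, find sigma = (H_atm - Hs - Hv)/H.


sigma = (9.7 - 2.7 - 0.31) / 192.8 = 0.0347


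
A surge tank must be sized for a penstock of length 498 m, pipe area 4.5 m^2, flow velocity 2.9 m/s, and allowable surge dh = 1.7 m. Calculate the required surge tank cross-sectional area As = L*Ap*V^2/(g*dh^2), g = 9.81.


As = 498 * 4.5 * 2.9^2 / (9.81 * 1.7^2) = 664.7694 m^2


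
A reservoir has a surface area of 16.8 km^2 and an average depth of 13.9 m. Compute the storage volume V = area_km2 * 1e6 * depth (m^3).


V = 16.8 * 1e6 * 13.9 = 2.3352e+08 m^3


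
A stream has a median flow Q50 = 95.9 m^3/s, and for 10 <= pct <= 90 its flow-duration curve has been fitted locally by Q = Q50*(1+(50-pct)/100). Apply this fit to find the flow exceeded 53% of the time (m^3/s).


Q = 95.9 * (1 + (50 - 53)/100) = 93.0230 m^3/s


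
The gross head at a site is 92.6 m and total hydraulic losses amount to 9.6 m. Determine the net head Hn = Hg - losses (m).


Hn = 92.6 - 9.6 = 83.0000 m


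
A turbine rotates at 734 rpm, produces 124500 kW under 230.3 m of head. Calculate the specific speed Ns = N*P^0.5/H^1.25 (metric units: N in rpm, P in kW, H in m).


Ns = 734 * 124500^0.5 / 230.3^1.25 = 288.6778


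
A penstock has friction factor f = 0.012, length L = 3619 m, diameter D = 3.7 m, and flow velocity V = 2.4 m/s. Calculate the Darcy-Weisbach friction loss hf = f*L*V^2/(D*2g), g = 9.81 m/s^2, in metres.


hf = 0.012 * 3619 * 2.4^2 / (3.7 * 2 * 9.81) = 3.4458 m


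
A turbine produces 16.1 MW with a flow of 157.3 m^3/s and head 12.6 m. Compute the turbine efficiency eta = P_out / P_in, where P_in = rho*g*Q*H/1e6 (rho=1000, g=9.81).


P_in = 1000 * 9.81 * 157.3 * 12.6 / 1e6 = 19.4432 MW
eta = 16.1 / 19.4432 = 0.8281


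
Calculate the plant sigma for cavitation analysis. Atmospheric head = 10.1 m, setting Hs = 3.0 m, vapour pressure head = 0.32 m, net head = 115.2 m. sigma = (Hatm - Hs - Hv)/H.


sigma = (10.1 - 3.0 - 0.32) / 115.2 = 0.0589


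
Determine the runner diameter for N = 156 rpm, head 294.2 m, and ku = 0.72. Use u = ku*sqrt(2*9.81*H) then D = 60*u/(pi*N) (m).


u = 0.72 * sqrt(2*9.81*294.2) = 54.7020 m/s
D = 60 * 54.7020 / (pi * 156) = 6.6970 m


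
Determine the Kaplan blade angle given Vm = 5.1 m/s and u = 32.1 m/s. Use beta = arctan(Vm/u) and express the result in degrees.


beta = arctan(5.1 / 32.1) = 9.0276 degrees


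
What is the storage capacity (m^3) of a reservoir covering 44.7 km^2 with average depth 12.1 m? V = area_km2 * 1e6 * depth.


V = 44.7 * 1e6 * 12.1 = 5.4087e+08 m^3


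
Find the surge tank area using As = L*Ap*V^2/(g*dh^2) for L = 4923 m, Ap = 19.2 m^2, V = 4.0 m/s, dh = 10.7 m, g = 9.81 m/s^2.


As = 4923 * 19.2 * 4.0^2 / (9.81 * 10.7^2) = 1346.5252 m^2


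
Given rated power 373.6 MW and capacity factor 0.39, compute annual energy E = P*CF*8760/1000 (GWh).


E = 373.6 * 0.39 * 8760 / 1000 = 1276.3670 GWh


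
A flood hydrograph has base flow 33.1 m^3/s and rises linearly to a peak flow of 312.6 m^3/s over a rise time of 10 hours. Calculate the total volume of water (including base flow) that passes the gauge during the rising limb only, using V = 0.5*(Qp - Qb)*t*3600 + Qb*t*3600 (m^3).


V = 0.5*(312.6 - 33.1)*10*3600 + 33.1*10*3600 = 6.2226e+06 m^3


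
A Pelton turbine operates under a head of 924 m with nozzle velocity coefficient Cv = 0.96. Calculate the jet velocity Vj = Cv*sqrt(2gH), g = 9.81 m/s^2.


Vj = 0.96 * sqrt(2*9.81*924) = 129.2578 m/s


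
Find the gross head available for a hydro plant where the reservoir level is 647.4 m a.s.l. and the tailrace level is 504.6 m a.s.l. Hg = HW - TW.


Hg = 647.4 - 504.6 = 142.8000 m


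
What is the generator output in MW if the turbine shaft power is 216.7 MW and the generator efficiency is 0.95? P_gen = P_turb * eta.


P_gen = 216.7 * 0.95 = 205.8650 MW


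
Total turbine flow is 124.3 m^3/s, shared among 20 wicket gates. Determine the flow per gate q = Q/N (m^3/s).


q = 124.3 / 20 = 6.2150 m^3/s


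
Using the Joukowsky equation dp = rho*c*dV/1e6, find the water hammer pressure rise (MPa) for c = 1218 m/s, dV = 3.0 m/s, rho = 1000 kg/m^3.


dp = 1000 * 1218 * 3.0 / 1e6 = 3.6540 MPa


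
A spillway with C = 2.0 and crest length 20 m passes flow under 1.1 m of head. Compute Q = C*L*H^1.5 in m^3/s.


Q = 2.0 * 20 * 1.1^1.5 = 46.1476 m^3/s


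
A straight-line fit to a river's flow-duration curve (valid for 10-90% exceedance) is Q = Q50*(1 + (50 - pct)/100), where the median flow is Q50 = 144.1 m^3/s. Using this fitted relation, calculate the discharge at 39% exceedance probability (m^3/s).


Q = 144.1 * (1 + (50 - 39)/100) = 159.9510 m^3/s


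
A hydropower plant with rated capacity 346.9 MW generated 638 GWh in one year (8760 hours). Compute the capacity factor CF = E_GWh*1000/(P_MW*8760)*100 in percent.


CF = 638 * 1000 / (346.9 * 8760) * 100 = 20.9948 %


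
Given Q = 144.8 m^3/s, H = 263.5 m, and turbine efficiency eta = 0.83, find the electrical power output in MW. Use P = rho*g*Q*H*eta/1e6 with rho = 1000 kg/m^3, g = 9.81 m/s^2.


P = 1000 * 9.81 * 144.8 * 263.5 * 0.83 / 1e6 = 310.6678 MW


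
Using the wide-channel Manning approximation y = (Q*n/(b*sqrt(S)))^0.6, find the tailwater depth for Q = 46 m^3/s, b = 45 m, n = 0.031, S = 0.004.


y = (46 * 0.031 / (45 * 0.004^0.5))^0.6 = 0.6606 m


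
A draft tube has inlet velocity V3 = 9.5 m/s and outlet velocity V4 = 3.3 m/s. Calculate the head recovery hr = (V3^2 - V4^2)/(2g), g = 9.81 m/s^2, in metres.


hr = (9.5^2 - 3.3^2) / (2*9.81) = 4.0449 m


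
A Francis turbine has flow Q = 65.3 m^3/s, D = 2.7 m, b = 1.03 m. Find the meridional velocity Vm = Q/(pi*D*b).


Vm = 65.3 / (pi * 2.7 * 1.03) = 7.4742 m/s


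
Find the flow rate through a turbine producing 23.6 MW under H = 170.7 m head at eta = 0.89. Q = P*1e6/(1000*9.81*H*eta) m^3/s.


Q = 23.6 * 1e6 / (1000 * 9.81 * 170.7 * 0.89) = 15.8351 m^3/s


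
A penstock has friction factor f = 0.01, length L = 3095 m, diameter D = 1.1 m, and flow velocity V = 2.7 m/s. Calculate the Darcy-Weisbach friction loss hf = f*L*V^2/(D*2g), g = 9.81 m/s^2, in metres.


hf = 0.01 * 3095 * 2.7^2 / (1.1 * 2 * 9.81) = 10.4543 m


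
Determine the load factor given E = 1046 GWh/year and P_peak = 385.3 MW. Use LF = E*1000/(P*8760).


LF = 1046 * 1000 / (385.3 * 8760) = 0.3099


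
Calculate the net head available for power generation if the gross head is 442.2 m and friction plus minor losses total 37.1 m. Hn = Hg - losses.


Hn = 442.2 - 37.1 = 405.1000 m


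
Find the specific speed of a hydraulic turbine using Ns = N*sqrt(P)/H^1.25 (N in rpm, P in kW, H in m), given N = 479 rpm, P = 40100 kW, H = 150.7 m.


Ns = 479 * 40100^0.5 / 150.7^1.25 = 181.6629


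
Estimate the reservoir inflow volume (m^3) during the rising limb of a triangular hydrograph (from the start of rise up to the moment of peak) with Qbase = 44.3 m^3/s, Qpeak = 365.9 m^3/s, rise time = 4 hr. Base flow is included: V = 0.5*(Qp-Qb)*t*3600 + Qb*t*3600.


V = 0.5*(365.9 - 44.3)*4*3600 + 44.3*4*3600 = 2.9534e+06 m^3


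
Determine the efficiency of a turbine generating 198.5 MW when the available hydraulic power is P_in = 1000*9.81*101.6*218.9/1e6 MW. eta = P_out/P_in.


P_in = 1000 * 9.81 * 101.6 * 218.9 / 1e6 = 218.1768 MW
eta = 198.5 / 218.1768 = 0.9098


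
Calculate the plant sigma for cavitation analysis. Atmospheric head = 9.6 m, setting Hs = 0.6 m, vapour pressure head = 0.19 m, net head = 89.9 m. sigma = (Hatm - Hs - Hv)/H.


sigma = (9.6 - 0.6 - 0.19) / 89.9 = 0.0980


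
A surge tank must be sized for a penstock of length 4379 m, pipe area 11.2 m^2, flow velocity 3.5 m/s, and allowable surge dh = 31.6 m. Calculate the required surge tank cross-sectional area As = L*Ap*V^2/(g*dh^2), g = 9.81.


As = 4379 * 11.2 * 3.5^2 / (9.81 * 31.6^2) = 61.3318 m^2


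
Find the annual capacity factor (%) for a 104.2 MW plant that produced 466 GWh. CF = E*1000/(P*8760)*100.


CF = 466 * 1000 / (104.2 * 8760) * 100 = 51.0522 %


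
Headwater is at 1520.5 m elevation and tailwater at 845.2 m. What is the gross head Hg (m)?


Hg = 1520.5 - 845.2 = 675.3000 m


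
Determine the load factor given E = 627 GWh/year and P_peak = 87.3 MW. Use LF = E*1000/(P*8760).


LF = 627 * 1000 / (87.3 * 8760) = 0.8199


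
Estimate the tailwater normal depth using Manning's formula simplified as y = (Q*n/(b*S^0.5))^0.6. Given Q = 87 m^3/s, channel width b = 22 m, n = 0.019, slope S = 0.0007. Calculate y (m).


y = (87 * 0.019 / (22 * 0.0007^0.5))^0.6 = 1.8706 m


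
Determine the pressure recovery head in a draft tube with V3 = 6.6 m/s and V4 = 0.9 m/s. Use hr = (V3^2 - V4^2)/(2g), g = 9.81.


hr = (6.6^2 - 0.9^2) / (2*9.81) = 2.1789 m


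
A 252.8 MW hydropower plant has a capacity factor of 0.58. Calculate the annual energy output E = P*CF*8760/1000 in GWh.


E = 252.8 * 0.58 * 8760 / 1000 = 1284.4262 GWh


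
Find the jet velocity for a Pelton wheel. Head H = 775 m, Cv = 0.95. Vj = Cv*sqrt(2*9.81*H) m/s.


Vj = 0.95 * sqrt(2*9.81*775) = 117.1451 m/s


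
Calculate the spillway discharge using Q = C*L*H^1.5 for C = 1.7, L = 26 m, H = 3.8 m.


Q = 1.7 * 26 * 3.8^1.5 = 327.4143 m^3/s


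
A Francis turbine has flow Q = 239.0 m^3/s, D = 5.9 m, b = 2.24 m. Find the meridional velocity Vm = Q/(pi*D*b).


Vm = 239.0 / (pi * 5.9 * 2.24) = 5.7564 m/s


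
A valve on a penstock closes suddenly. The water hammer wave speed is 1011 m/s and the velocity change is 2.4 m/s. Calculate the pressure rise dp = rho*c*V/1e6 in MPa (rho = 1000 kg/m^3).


dp = 1000 * 1011 * 2.4 / 1e6 = 2.4264 MPa


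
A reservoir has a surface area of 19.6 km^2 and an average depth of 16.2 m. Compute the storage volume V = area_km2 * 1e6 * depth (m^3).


V = 19.6 * 1e6 * 16.2 = 3.1752e+08 m^3


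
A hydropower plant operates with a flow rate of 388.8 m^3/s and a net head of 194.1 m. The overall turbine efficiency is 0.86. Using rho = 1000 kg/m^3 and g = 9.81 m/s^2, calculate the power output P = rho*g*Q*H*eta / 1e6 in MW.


P = 1000 * 9.81 * 388.8 * 194.1 * 0.86 / 1e6 = 636.6771 MW


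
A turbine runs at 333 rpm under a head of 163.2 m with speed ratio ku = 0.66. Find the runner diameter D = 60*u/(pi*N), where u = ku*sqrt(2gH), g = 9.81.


u = 0.66 * sqrt(2*9.81*163.2) = 37.3468 m/s
D = 60 * 37.3468 / (pi * 333) = 2.1420 m


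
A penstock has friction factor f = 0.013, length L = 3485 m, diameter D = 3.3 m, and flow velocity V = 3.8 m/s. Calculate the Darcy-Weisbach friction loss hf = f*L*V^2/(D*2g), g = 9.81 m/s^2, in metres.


hf = 0.013 * 3485 * 3.8^2 / (3.3 * 2 * 9.81) = 10.1042 m


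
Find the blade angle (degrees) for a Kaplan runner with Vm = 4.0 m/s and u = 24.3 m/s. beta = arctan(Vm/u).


beta = arctan(4.0 / 24.3) = 9.3476 degrees


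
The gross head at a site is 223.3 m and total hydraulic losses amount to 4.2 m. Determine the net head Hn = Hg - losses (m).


Hn = 223.3 - 4.2 = 219.1000 m


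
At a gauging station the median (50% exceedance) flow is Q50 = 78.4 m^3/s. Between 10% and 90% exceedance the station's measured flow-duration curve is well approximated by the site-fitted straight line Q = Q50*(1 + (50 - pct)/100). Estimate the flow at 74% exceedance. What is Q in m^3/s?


Q = 78.4 * (1 + (50 - 74)/100) = 59.5840 m^3/s


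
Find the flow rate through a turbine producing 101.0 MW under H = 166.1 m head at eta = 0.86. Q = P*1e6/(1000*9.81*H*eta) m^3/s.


Q = 101.0 * 1e6 / (1000 * 9.81 * 166.1 * 0.86) = 72.0749 m^3/s


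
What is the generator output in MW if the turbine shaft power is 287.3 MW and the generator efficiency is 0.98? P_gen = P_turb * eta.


P_gen = 287.3 * 0.98 = 281.5540 MW


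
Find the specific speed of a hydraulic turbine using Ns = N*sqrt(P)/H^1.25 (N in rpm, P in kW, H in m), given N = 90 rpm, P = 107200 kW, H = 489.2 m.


Ns = 90 * 107200^0.5 / 489.2^1.25 = 12.8080


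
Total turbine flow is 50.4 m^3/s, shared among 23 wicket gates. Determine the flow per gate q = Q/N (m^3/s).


q = 50.4 / 23 = 2.1913 m^3/s


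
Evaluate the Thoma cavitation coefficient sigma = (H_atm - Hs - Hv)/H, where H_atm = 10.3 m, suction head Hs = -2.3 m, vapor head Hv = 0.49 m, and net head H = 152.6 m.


sigma = (10.3 - (-2.3) - 0.49) / 152.6 = 0.0794


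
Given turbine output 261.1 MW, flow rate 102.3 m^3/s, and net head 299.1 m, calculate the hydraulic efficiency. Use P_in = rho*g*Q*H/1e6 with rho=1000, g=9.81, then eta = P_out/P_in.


P_in = 1000 * 9.81 * 102.3 * 299.1 / 1e6 = 300.1657 MW
eta = 261.1 / 300.1657 = 0.8699


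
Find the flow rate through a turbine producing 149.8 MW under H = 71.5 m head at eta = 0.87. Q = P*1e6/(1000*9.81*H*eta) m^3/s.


Q = 149.8 * 1e6 / (1000 * 9.81 * 71.5 * 0.87) = 245.4808 m^3/s


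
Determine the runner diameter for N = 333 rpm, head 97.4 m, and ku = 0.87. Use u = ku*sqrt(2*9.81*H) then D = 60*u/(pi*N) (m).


u = 0.87 * sqrt(2*9.81*97.4) = 38.0319 m/s
D = 60 * 38.0319 / (pi * 333) = 2.1812 m


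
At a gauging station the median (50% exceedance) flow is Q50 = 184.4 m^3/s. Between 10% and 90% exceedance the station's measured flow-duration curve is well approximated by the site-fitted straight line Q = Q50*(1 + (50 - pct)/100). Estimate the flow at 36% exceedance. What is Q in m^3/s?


Q = 184.4 * (1 + (50 - 36)/100) = 210.2160 m^3/s


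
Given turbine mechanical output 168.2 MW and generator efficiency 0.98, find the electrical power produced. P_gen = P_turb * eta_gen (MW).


P_gen = 168.2 * 0.98 = 164.8360 MW


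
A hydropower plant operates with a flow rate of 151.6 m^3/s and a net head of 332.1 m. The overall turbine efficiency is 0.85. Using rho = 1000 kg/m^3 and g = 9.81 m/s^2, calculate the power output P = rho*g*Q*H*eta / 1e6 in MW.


P = 1000 * 9.81 * 151.6 * 332.1 * 0.85 / 1e6 = 419.8131 MW


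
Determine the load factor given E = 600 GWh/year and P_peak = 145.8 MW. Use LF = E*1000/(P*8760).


LF = 600 * 1000 / (145.8 * 8760) = 0.4698


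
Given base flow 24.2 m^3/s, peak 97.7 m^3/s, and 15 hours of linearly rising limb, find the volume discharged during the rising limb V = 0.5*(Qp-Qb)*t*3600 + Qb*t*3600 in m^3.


V = 0.5*(97.7 - 24.2)*15*3600 + 24.2*15*3600 = 3.2913e+06 m^3


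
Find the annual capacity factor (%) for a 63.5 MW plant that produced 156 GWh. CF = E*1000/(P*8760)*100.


CF = 156 * 1000 / (63.5 * 8760) * 100 = 28.0444 %


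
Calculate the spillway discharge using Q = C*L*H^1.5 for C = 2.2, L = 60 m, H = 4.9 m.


Q = 2.2 * 60 * 4.9^1.5 = 1431.7528 m^3/s


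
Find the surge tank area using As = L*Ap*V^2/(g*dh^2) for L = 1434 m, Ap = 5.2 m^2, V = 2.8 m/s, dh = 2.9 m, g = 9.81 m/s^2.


As = 1434 * 5.2 * 2.8^2 / (9.81 * 2.9^2) = 708.6039 m^2


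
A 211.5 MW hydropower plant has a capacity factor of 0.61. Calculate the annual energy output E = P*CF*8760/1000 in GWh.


E = 211.5 * 0.61 * 8760 / 1000 = 1130.1714 GWh


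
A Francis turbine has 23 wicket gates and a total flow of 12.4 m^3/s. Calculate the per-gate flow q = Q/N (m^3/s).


q = 12.4 / 23 = 0.5391 m^3/s


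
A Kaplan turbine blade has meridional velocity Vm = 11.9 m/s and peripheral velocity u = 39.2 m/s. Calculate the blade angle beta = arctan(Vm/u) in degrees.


beta = arctan(11.9 / 39.2) = 16.8868 degrees


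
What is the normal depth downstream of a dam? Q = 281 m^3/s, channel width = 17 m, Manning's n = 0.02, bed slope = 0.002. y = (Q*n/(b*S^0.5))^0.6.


y = (281 * 0.02 / (17 * 0.002^0.5))^0.6 = 3.3210 m


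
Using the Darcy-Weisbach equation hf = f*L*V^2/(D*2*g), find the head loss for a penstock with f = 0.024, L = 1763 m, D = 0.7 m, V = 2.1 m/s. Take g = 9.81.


hf = 0.024 * 1763 * 2.1^2 / (0.7 * 2 * 9.81) = 13.5864 m


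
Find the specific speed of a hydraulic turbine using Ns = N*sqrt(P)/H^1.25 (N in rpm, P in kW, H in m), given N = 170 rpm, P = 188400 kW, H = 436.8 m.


Ns = 170 * 188400^0.5 / 436.8^1.25 = 36.9518


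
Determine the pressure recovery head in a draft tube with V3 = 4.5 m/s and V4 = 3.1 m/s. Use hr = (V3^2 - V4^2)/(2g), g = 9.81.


hr = (4.5^2 - 3.1^2) / (2*9.81) = 0.5423 m


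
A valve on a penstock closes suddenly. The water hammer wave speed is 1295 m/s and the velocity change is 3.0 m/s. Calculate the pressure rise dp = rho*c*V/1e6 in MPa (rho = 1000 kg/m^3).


dp = 1000 * 1295 * 3.0 / 1e6 = 3.8850 MPa


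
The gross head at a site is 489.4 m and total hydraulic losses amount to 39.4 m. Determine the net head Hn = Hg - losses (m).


Hn = 489.4 - 39.4 = 450.0000 m


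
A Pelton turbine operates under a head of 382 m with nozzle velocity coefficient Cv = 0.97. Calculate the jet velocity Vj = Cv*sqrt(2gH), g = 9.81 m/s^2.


Vj = 0.97 * sqrt(2*9.81*382) = 83.9756 m/s


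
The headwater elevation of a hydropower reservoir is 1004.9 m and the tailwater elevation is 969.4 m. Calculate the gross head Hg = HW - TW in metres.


Hg = 1004.9 - 969.4 = 35.5000 m


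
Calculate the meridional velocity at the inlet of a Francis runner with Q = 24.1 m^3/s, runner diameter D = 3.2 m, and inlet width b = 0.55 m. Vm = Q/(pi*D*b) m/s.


Vm = 24.1 / (pi * 3.2 * 0.55) = 4.3587 m/s


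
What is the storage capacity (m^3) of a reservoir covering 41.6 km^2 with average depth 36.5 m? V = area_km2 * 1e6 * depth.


V = 41.6 * 1e6 * 36.5 = 1.5184e+09 m^3


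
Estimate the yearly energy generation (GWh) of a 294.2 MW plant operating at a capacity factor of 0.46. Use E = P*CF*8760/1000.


E = 294.2 * 0.46 * 8760 / 1000 = 1185.5083 GWh


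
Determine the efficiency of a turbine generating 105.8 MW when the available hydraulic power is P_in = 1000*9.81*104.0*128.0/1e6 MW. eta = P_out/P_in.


P_in = 1000 * 9.81 * 104.0 * 128.0 / 1e6 = 130.5907 MW
eta = 105.8 / 130.5907 = 0.8102


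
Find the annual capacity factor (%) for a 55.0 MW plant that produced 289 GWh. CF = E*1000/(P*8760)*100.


CF = 289 * 1000 / (55.0 * 8760) * 100 = 59.9834 %


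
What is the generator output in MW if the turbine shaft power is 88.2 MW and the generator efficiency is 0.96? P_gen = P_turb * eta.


P_gen = 88.2 * 0.96 = 84.6720 MW


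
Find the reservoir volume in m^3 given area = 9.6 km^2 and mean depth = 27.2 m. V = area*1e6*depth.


V = 9.6 * 1e6 * 27.2 = 2.6112e+08 m^3


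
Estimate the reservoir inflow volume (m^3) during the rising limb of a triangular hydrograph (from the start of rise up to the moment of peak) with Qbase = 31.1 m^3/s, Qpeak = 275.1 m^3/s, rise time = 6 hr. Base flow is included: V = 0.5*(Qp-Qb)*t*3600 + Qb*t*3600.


V = 0.5*(275.1 - 31.1)*6*3600 + 31.1*6*3600 = 3.3070e+06 m^3


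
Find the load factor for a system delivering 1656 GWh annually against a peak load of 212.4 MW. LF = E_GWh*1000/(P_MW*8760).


LF = 1656 * 1000 / (212.4 * 8760) = 0.8900


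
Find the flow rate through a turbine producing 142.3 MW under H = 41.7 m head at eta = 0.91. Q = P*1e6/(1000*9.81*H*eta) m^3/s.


Q = 142.3 * 1e6 / (1000 * 9.81 * 41.7 * 0.91) = 382.2596 m^3/s


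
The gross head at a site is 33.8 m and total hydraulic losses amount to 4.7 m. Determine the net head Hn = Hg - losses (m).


Hn = 33.8 - 4.7 = 29.1000 m


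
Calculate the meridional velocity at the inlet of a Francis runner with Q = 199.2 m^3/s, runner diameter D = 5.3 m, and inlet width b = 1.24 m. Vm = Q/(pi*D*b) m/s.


Vm = 199.2 / (pi * 5.3 * 1.24) = 9.6481 m/s


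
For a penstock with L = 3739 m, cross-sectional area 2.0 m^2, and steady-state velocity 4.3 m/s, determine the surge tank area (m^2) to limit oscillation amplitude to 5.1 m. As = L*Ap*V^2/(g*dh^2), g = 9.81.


As = 3739 * 2.0 * 4.3^2 / (9.81 * 5.1^2) = 541.8923 m^2
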